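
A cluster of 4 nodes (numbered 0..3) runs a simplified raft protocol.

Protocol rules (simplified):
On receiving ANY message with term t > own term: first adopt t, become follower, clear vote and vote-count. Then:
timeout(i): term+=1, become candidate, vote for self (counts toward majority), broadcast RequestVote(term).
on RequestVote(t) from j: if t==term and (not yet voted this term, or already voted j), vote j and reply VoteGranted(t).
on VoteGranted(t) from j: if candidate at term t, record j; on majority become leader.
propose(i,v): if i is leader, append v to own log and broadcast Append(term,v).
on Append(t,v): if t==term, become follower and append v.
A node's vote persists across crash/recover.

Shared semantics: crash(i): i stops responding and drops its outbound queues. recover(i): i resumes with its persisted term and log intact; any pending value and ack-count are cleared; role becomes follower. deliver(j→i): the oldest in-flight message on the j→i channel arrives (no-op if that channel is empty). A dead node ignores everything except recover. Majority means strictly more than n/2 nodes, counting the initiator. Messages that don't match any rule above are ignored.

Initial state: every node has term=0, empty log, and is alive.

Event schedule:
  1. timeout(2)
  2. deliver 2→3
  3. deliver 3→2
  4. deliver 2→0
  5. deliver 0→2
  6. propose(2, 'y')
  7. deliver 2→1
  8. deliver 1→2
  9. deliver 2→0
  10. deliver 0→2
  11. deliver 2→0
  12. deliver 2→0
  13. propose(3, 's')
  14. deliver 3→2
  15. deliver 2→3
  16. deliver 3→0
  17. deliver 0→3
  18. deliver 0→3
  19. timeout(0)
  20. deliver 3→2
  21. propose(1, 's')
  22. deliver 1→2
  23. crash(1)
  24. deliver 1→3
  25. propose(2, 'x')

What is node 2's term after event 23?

1

step 1 timeout(2): 2={cand,t=1,log=-}
step 2 deliver 2→3: 3={foll,t=1,log=-}
step 3 deliver 3→2: —
step 4 deliver 2→0: 0={foll,t=1,log=-}
step 5 deliver 0→2: 2={lead,t=1,log=-}
step 6 propose(2,'y'): 2={lead,t=1,log=y}
step 7 deliver 2→1: 1={foll,t=1,log=-}
step 8 deliver 1→2: —
step 9 deliver 2→0: 0={foll,t=1,log=y}
step 10 deliver 0→2: —
step 11 deliver 2→0: —
step 12 deliver 2→0: —
step 13 propose(3,'s'): —
step 14 deliver 3→2: —
step 15 deliver 2→3: 3={foll,t=1,log=y}
step 16 deliver 3→0: —
step 17 deliver 0→3: —
step 18 deliver 0→3: —
step 19 timeout(0): 0={cand,t=2,log=y}
step 20 deliver 3→2: —
step 21 propose(1,'s'): —
step 22 deliver 1→2: —
step 23 crash(1): 1={✗foll,t=1,log=-}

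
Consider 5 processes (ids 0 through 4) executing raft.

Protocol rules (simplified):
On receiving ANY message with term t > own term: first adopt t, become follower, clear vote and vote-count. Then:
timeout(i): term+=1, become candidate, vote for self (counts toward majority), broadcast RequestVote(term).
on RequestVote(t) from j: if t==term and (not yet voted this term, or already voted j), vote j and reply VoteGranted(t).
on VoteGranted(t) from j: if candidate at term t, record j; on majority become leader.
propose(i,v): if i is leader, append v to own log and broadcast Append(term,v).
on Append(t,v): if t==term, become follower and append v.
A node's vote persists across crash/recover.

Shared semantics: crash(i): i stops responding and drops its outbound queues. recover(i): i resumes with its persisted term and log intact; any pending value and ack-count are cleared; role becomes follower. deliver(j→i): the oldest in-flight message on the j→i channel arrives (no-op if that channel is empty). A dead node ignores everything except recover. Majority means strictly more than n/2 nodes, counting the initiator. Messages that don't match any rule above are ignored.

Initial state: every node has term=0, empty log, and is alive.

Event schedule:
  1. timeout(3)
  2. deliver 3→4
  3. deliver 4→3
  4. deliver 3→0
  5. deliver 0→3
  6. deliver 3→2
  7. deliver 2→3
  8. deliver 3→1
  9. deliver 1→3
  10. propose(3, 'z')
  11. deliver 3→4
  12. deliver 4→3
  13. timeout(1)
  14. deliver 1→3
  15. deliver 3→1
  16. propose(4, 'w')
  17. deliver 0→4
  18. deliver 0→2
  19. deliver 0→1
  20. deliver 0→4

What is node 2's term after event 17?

1

after 1 — timeout(3): n3:cand/t1/[-]
after 2 — deliver 3→4: n4:foll/t1/[-]
after 3 — deliver 4→3: ·
after 4 — deliver 3→0: n0:foll/t1/[-]
after 5 — deliver 0→3: n3:lead/t1/[-]
after 6 — deliver 3→2: n2:foll/t1/[-]
after 7 — deliver 2→3: ·
after 8 — deliver 3→1: n1:foll/t1/[-]
after 9 — deliver 1→3: ·
after 10 — propose(3,'z'): n3:lead/t1/[z]
after 11 — deliver 3→4: n4:foll/t1/[z]
after 12 — deliver 4→3: ·
after 13 — timeout(1): n1:cand/t2/[-]
after 14 — deliver 1→3: n3:foll/t2/[z]
after 15 — deliver 3→1: ·
after 16 — propose(4,'w'): ·
after 17 — deliver 0→4: ·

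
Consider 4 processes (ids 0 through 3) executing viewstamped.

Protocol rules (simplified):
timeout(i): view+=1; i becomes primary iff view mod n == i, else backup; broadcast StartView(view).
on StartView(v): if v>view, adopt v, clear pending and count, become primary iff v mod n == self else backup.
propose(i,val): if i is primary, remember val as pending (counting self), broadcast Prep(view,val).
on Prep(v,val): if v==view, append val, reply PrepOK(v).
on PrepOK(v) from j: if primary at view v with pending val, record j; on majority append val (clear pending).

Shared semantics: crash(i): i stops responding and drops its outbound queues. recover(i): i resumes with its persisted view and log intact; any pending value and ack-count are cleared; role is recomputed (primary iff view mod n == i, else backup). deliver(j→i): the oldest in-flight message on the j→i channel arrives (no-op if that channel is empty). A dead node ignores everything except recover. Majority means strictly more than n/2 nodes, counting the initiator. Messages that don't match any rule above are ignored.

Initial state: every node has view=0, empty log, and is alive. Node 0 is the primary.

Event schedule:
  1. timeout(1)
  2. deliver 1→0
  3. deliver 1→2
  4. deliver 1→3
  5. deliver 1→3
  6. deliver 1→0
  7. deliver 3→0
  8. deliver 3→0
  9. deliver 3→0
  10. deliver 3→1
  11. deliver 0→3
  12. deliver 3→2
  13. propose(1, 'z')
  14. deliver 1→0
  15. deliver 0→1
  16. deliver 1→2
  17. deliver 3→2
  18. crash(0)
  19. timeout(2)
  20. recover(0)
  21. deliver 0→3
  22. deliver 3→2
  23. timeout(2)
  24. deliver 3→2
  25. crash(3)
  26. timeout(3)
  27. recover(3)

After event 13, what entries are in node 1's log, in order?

1. timeout(1):  <1:prim v1 ->
2. deliver 1→0:  <0:back v1 ->
3. deliver 1→2:  <2:back v1 ->
4. deliver 1→3:  <3:back v1 ->
5. deliver 1→3:  nop
6. deliver 1→0:  nop
7. deliver 3→0:  nop
8. deliver 3→0:  nop
9. deliver 3→0:  nop
10. deliver 3→1:  nop
11. deliver 0→3:  nop
12. deliver 3→2:  nop
13. propose(1,'z'):  nop

empty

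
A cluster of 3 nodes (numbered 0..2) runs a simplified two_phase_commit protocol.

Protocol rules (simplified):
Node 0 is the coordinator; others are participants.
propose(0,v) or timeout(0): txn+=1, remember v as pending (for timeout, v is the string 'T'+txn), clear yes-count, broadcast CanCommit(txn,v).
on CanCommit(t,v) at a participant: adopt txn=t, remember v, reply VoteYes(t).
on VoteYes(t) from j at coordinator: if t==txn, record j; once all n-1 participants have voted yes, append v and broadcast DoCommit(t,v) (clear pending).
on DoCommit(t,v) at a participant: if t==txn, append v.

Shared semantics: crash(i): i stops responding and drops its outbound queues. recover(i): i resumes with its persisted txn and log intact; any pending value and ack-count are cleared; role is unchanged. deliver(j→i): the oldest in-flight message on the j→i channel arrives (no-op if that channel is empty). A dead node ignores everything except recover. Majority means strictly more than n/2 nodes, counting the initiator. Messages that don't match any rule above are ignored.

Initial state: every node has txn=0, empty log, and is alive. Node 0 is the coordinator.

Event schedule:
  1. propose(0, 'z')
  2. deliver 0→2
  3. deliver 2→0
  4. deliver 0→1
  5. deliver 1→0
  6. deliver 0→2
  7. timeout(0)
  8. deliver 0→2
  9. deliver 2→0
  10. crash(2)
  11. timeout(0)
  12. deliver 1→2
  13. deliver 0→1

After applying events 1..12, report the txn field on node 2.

2

1. propose(0,'z'):  <0:coor t1 ->
2. deliver 0→2:  <2:part t1 ->
3. deliver 2→0:  nop
4. deliver 0→1:  <1:part t1 ->
5. deliver 1→0:  <0:coor t1 z>
6. deliver 0→2:  <2:part t1 z>
7. timeout(0):  <0:coor t2 z>
8. deliver 0→2:  <2:part t2 z>
9. deliver 2→0:  nop
10. crash(2):  <2:✗part t2 z>
11. timeout(0):  <0:coor t3 z>
12. deliver 1→2:  nop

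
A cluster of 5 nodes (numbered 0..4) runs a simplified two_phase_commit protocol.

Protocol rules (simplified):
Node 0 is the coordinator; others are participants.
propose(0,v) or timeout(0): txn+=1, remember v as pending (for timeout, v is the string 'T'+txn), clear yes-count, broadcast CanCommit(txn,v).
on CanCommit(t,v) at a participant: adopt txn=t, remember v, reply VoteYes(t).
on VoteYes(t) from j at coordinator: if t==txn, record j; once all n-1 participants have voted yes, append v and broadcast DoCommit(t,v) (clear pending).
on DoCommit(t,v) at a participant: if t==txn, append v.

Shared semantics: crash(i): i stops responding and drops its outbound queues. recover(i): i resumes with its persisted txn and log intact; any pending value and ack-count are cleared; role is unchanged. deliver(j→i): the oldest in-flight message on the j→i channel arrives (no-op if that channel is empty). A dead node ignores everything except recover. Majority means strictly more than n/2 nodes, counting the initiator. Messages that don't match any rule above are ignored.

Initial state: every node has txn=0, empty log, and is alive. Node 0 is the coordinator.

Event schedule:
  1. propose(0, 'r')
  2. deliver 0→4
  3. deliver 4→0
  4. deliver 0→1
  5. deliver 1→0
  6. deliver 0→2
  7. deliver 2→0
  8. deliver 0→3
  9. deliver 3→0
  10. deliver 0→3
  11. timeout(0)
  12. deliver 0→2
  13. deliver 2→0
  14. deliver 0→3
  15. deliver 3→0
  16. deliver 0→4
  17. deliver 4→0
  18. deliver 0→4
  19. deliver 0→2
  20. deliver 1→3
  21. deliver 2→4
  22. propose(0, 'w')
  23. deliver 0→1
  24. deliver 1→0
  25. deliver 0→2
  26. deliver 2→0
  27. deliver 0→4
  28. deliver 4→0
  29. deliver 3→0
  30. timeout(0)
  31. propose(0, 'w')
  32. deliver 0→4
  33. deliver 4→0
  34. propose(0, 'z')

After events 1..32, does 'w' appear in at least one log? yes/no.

no

step 1 propose(0,'r'): 0={coor,t=1,log=-}
step 2 deliver 0→4: 4={part,t=1,log=-}
step 3 deliver 4→0: —
step 4 deliver 0→1: 1={part,t=1,log=-}
step 5 deliver 1→0: —
step 6 deliver 0→2: 2={part,t=1,log=-}
step 7 deliver 2→0: —
step 8 deliver 0→3: 3={part,t=1,log=-}
step 9 deliver 3→0: 0={coor,t=1,log=r}
step 10 deliver 0→3: 3={part,t=1,log=r}
step 11 timeout(0): 0={coor,t=2,log=r}
step 12 deliver 0→2: 2={part,t=1,log=r}
step 13 deliver 2→0: —
step 14 deliver 0→3: 3={part,t=2,log=r}
step 15 deliver 3→0: —
step 16 deliver 0→4: 4={part,t=1,log=r}
step 17 deliver 4→0: —
step 18 deliver 0→4: 4={part,t=2,log=r}
step 19 deliver 0→2: 2={part,t=2,log=r}
step 20 deliver 1→3: —
step 21 deliver 2→4: —
step 22 propose(0,'w'): 0={coor,t=3,log=r}
step 23 deliver 0→1: 1={part,t=1,log=r}
step 24 deliver 1→0: —
step 25 deliver 0→2: 2={part,t=3,log=r}
step 26 deliver 2→0: —
step 27 deliver 0→4: 4={part,t=3,log=r}
step 28 deliver 4→0: —
step 29 deliver 3→0: —
step 30 timeout(0): 0={coor,t=4,log=r}
step 31 propose(0,'w'): 0={coor,t=5,log=r}
step 32 deliver 0→4: 4={part,t=4,log=r}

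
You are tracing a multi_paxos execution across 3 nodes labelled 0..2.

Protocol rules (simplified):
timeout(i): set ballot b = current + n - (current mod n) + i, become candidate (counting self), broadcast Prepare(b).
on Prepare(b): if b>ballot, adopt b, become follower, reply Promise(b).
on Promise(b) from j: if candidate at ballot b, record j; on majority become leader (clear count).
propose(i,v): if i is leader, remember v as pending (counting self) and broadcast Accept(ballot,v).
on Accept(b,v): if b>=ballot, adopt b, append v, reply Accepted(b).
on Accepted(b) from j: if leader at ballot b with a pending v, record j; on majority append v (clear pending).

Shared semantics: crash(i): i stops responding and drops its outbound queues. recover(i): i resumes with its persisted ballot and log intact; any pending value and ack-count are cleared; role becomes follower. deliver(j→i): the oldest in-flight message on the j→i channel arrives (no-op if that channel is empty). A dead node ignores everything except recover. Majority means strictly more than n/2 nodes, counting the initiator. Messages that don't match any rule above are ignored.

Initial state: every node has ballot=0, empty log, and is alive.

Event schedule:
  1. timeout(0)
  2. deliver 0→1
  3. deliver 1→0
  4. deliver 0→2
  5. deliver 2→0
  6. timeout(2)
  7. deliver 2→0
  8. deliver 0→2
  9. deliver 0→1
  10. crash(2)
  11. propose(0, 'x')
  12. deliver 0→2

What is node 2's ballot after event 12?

8

after 1 — timeout(0): n0:cand/b3/[-]
after 2 — deliver 0→1: n1:foll/b3/[-]
after 3 — deliver 1→0: n0:lead/b3/[-]
after 4 — deliver 0→2: n2:foll/b3/[-]
after 5 — deliver 2→0: ·
after 6 — timeout(2): n2:cand/b8/[-]
after 7 — deliver 2→0: n0:foll/b8/[-]
after 8 — deliver 0→2: n2:lead/b8/[-]
after 9 — deliver 0→1: ·
after 10 — crash(2): n2:✗lead/b8/[-]
after 11 — propose(0,'x'): ·
after 12 — deliver 0→2: ·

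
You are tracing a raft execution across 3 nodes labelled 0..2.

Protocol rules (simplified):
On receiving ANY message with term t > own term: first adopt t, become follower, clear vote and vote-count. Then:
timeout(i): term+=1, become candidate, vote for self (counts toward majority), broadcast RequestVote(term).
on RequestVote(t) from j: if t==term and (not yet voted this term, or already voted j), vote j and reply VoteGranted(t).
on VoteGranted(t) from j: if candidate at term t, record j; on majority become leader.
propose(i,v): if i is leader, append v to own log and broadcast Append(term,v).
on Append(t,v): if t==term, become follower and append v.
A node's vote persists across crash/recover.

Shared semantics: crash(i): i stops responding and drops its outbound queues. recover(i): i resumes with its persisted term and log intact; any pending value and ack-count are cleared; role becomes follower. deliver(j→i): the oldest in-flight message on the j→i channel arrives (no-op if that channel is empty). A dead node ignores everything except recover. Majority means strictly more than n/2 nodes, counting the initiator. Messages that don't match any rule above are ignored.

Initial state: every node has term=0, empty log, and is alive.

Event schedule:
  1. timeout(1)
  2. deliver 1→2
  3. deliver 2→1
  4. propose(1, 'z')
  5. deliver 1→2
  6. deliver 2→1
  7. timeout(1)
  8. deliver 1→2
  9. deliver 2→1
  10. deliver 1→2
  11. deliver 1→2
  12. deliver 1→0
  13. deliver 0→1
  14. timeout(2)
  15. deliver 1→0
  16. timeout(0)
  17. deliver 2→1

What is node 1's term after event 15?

after 1 — timeout(1): n1:cand/t1/[-]
after 2 — deliver 1→2: n2:foll/t1/[-]
after 3 — deliver 2→1: n1:lead/t1/[-]
after 4 — propose(1,'z'): n1:lead/t1/[z]
after 5 — deliver 1→2: n2:foll/t1/[z]
after 6 — deliver 2→1: ·
after 7 — timeout(1): n1:cand/t2/[z]
after 8 — deliver 1→2: n2:foll/t2/[z]
after 9 — deliver 2→1: n1:lead/t2/[z]
after 10 — deliver 1→2: ·
after 11 — deliver 1→2: ·
after 12 — deliver 1→0: n0:foll/t1/[-]
after 13 — deliver 0→1: ·
after 14 — timeout(2): n2:cand/t3/[z]
after 15 — deliver 1→0: n0:foll/t1/[z]

2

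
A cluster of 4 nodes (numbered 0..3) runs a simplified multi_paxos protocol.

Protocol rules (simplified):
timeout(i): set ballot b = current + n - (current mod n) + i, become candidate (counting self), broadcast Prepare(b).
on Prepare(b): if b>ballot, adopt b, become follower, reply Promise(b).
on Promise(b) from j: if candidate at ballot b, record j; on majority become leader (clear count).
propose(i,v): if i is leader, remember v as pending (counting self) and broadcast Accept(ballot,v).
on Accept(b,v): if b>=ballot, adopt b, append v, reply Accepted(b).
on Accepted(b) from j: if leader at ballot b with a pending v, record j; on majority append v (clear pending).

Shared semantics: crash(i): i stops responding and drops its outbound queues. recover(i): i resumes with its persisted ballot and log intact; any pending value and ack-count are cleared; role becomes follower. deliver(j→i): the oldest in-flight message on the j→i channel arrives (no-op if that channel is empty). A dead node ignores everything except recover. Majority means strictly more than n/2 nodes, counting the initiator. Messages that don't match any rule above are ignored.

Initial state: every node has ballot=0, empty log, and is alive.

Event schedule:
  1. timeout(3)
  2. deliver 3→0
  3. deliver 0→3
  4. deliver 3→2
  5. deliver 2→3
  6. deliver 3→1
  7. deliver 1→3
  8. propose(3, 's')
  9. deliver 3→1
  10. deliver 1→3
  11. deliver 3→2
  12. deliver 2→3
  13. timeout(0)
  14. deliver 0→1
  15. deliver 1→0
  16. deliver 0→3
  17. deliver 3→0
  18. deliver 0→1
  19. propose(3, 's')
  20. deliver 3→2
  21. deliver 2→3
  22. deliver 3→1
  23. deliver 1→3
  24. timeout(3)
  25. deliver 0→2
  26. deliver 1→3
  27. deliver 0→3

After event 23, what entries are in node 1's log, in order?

step 1 timeout(3): 3={cand,b=7,log=-}
step 2 deliver 3→0: 0={foll,b=7,log=-}
step 3 deliver 0→3: —
step 4 deliver 3→2: 2={foll,b=7,log=-}
step 5 deliver 2→3: 3={lead,b=7,log=-}
step 6 deliver 3→1: 1={foll,b=7,log=-}
step 7 deliver 1→3: —
step 8 propose(3,'s'): —
step 9 deliver 3→1: 1={foll,b=7,log=s}
step 10 deliver 1→3: —
step 11 deliver 3→2: 2={foll,b=7,log=s}
step 12 deliver 2→3: 3={lead,b=7,log=s}
step 13 timeout(0): 0={cand,b=8,log=-}
step 14 deliver 0→1: 1={foll,b=8,log=s}
step 15 deliver 1→0: —
step 16 deliver 0→3: 3={foll,b=8,log=s}
step 17 deliver 3→0: —
step 18 deliver 0→1: —
step 19 propose(3,'s'): —
step 20 deliver 3→2: —
step 21 deliver 2→3: —
step 22 deliver 3→1: —
step 23 deliver 1→3: —

s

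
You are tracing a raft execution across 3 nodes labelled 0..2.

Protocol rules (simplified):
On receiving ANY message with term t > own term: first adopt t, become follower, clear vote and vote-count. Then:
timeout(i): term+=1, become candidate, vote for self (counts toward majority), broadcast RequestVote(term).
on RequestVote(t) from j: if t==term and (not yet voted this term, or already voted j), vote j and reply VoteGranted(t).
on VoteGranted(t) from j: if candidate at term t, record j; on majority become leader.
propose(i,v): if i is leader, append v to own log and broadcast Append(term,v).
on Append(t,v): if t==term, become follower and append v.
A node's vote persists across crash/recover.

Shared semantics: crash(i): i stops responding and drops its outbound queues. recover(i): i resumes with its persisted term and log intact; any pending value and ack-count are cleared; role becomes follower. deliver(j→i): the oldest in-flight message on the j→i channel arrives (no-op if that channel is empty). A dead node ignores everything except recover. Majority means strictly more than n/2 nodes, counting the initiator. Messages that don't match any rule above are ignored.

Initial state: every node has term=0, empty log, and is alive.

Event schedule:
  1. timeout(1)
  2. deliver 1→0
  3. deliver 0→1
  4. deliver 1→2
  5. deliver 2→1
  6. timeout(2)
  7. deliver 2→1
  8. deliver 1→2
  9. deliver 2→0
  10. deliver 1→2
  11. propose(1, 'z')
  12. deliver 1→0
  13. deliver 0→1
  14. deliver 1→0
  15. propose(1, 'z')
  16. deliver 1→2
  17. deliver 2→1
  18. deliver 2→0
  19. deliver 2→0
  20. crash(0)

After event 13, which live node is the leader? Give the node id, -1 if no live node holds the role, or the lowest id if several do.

step 1 timeout(1): 1={cand,t=1,log=-}
step 2 deliver 1→0: 0={foll,t=1,log=-}
step 3 deliver 0→1: 1={lead,t=1,log=-}
step 4 deliver 1→2: 2={foll,t=1,log=-}
step 5 deliver 2→1: —
step 6 timeout(2): 2={cand,t=2,log=-}
step 7 deliver 2→1: 1={foll,t=2,log=-}
step 8 deliver 1→2: 2={lead,t=2,log=-}
step 9 deliver 2→0: 0={foll,t=2,log=-}
step 10 deliver 1→2: —
step 11 propose(1,'z'): —
step 12 deliver 1→0: —
step 13 deliver 0→1: —

2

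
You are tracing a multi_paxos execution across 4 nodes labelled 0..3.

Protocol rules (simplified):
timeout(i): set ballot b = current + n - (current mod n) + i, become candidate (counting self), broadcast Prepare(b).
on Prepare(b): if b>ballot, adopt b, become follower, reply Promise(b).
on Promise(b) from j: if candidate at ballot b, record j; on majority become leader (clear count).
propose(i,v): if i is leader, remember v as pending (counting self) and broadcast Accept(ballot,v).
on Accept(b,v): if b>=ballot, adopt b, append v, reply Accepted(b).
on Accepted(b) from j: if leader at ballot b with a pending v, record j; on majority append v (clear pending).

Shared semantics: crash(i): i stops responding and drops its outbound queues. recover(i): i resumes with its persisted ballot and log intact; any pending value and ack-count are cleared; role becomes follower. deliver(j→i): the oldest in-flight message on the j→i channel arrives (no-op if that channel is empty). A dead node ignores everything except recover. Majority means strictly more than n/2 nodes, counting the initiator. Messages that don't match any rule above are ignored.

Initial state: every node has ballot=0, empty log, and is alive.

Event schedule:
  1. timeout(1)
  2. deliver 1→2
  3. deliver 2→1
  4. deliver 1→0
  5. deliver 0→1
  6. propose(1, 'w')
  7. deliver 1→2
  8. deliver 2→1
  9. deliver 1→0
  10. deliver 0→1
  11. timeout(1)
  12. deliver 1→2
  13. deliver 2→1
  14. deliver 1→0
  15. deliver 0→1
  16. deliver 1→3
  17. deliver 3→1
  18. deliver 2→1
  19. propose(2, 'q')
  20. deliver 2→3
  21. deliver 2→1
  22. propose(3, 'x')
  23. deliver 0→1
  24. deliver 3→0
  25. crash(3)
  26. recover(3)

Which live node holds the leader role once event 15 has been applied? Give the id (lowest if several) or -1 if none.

1

1. timeout(1):  <1:cand b5 ->
2. deliver 1→2:  <2:foll b5 ->
3. deliver 2→1:  nop
4. deliver 1→0:  <0:foll b5 ->
5. deliver 0→1:  <1:lead b5 ->
6. propose(1,'w'):  nop
7. deliver 1→2:  <2:foll b5 w>
8. deliver 2→1:  nop
9. deliver 1→0:  <0:foll b5 w>
10. deliver 0→1:  <1:lead b5 w>
11. timeout(1):  <1:cand b9 w>
12. deliver 1→2:  <2:foll b9 w>
13. deliver 2→1:  nop
14. deliver 1→0:  <0:foll b9 w>
15. deliver 0→1:  <1:lead b9 w>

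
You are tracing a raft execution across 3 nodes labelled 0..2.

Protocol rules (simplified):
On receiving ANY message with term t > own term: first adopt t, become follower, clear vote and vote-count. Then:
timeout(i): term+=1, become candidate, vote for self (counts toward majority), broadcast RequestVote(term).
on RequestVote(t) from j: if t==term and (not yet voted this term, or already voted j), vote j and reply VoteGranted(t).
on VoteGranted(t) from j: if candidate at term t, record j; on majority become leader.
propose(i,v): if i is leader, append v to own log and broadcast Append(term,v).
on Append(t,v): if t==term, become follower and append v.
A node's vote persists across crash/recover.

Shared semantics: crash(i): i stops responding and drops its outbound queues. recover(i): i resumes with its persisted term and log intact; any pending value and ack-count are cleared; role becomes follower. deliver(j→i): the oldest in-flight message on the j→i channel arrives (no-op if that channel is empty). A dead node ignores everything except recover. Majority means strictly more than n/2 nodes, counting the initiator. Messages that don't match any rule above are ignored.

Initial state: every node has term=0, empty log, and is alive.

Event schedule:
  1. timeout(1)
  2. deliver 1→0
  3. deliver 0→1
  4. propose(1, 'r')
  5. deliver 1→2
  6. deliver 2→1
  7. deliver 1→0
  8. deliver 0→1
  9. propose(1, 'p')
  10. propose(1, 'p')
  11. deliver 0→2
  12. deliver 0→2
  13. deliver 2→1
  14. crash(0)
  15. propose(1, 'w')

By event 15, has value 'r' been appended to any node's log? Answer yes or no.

after 1 — timeout(1): n1:cand/t1/[-]
after 2 — deliver 1→0: n0:foll/t1/[-]
after 3 — deliver 0→1: n1:lead/t1/[-]
after 4 — propose(1,'r'): n1:lead/t1/[r]
after 5 — deliver 1→2: n2:foll/t1/[-]
after 6 — deliver 2→1: ·
after 7 — deliver 1→0: n0:foll/t1/[r]
after 8 — deliver 0→1: ·
after 9 — propose(1,'p'): n1:lead/t1/[r,p]
after 10 — propose(1,'p'): n1:lead/t1/[r,p,p]
after 11 — deliver 0→2: ·
after 12 — deliver 0→2: ·
after 13 — deliver 2→1: ·
after 14 — crash(0): n0:✗foll/t1/[r]
after 15 — propose(1,'w'): n1:lead/t1/[r,p,p,w]

yes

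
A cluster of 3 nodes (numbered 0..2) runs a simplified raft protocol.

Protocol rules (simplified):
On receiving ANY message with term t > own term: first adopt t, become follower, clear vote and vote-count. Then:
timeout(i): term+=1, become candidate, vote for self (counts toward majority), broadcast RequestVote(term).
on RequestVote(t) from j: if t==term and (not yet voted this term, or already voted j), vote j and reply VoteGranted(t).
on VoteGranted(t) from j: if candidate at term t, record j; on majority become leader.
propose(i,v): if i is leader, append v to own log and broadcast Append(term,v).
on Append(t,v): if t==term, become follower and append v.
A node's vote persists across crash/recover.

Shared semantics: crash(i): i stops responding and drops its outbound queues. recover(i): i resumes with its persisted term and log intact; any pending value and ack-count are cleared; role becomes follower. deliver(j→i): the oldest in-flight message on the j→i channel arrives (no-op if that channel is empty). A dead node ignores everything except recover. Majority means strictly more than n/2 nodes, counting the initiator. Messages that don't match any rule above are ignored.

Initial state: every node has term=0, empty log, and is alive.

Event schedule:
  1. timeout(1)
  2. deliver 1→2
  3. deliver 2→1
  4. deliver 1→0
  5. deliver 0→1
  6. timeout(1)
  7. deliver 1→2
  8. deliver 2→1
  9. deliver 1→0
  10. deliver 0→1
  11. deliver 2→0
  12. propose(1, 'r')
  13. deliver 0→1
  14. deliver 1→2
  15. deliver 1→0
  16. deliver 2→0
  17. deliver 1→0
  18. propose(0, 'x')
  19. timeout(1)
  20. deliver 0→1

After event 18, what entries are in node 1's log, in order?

r

step 1 timeout(1): 1={cand,t=1,log=-}
step 2 deliver 1→2: 2={foll,t=1,log=-}
step 3 deliver 2→1: 1={lead,t=1,log=-}
step 4 deliver 1→0: 0={foll,t=1,log=-}
step 5 deliver 0→1: —
step 6 timeout(1): 1={cand,t=2,log=-}
step 7 deliver 1→2: 2={foll,t=2,log=-}
step 8 deliver 2→1: 1={lead,t=2,log=-}
step 9 deliver 1→0: 0={foll,t=2,log=-}
step 10 deliver 0→1: —
step 11 deliver 2→0: —
step 12 propose(1,'r'): 1={lead,t=2,log=r}
step 13 deliver 0→1: —
step 14 deliver 1→2: 2={foll,t=2,log=r}
step 15 deliver 1→0: 0={foll,t=2,log=r}
step 16 deliver 2→0: —
step 17 deliver 1→0: —
step 18 propose(0,'x'): —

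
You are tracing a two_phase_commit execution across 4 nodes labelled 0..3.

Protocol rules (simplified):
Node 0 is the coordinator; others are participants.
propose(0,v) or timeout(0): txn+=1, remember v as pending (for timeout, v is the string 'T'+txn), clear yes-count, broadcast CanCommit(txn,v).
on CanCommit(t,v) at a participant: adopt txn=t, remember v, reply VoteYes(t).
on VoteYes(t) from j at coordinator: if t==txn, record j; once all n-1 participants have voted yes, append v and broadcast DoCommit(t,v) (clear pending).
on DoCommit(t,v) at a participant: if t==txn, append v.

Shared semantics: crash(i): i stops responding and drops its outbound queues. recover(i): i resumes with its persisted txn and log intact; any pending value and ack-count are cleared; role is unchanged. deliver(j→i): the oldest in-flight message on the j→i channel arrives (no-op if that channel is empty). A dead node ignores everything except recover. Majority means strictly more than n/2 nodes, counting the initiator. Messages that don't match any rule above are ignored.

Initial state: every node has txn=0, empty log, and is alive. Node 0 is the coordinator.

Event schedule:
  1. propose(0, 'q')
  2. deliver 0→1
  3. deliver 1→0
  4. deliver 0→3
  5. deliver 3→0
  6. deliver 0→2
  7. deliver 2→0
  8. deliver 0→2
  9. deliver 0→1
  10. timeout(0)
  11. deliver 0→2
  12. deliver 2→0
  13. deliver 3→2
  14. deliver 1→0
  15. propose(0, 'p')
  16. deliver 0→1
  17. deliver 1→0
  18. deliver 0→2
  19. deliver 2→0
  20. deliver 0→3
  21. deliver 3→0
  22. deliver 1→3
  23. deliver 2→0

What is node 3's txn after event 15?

1

after 1 — propose(0,'q'): n0:coor/t1/[-]
after 2 — deliver 0→1: n1:part/t1/[-]
after 3 — deliver 1→0: ·
after 4 — deliver 0→3: n3:part/t1/[-]
after 5 — deliver 3→0: ·
after 6 — deliver 0→2: n2:part/t1/[-]
after 7 — deliver 2→0: n0:coor/t1/[q]
after 8 — deliver 0→2: n2:part/t1/[q]
after 9 — deliver 0→1: n1:part/t1/[q]
after 10 — timeout(0): n0:coor/t2/[q]
after 11 — deliver 0→2: n2:part/t2/[q]
after 12 — deliver 2→0: ·
after 13 — deliver 3→2: ·
after 14 — deliver 1→0: ·
after 15 — propose(0,'p'): n0:coor/t3/[q]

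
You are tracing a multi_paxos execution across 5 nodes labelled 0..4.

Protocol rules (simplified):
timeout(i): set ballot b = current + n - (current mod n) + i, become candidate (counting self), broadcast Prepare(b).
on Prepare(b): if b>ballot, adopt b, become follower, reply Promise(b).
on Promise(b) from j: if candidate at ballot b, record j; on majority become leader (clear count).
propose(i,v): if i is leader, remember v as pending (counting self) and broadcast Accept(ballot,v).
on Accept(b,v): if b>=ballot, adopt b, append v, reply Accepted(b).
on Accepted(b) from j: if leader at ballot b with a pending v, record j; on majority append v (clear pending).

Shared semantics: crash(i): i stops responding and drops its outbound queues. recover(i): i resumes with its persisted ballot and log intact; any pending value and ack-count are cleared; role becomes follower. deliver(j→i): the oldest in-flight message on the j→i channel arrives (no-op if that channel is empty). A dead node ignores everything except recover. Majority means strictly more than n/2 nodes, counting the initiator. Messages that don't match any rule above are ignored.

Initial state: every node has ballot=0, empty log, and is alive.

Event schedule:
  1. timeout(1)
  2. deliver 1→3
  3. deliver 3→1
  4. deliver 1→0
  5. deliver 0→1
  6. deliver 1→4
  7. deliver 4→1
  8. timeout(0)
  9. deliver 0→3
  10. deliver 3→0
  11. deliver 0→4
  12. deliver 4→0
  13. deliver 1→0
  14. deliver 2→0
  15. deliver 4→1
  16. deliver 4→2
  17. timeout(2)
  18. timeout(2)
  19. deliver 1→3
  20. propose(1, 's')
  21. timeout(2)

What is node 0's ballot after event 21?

1. timeout(1):  <1:cand b6 ->
2. deliver 1→3:  <3:foll b6 ->
3. deliver 3→1:  nop
4. deliver 1→0:  <0:foll b6 ->
5. deliver 0→1:  <1:lead b6 ->
6. deliver 1→4:  <4:foll b6 ->
7. deliver 4→1:  nop
8. timeout(0):  <0:cand b10 ->
9. deliver 0→3:  <3:foll b10 ->
10. deliver 3→0:  nop
11. deliver 0→4:  <4:foll b10 ->
12. deliver 4→0:  <0:lead b10 ->
13. deliver 1→0:  nop
14. deliver 2→0:  nop
15. deliver 4→1:  nop
16. deliver 4→2:  nop
17. timeout(2):  <2:cand b7 ->
18. timeout(2):  <2:cand b12 ->
19. deliver 1→3:  nop
20. propose(1,'s'):  nop
21. timeout(2):  <2:cand b17 ->

10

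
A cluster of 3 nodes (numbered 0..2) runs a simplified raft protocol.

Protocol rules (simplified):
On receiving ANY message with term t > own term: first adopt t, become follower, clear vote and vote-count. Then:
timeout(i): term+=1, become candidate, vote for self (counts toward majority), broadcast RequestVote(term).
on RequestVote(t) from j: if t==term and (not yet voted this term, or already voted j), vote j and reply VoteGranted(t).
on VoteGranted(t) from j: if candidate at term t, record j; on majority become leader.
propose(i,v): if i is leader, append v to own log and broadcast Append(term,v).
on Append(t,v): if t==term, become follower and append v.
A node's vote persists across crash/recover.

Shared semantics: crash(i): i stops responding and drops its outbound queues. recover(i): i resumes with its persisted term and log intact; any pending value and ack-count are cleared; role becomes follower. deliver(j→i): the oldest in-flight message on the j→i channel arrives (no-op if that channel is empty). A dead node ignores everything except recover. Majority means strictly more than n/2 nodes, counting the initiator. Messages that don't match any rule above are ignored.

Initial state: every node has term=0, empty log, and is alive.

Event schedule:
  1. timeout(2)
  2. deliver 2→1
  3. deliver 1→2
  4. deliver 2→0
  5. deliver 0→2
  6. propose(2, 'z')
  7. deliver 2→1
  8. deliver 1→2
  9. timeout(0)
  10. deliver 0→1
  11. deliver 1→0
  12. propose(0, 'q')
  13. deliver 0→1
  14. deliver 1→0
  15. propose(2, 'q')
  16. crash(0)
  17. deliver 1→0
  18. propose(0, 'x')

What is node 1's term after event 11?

2

e1 timeout(2): 2[cand,t=1,-]
e2 deliver 2→1: 1[foll,t=1,-]
e3 deliver 1→2: 2[lead,t=1,-]
e4 deliver 2→0: 0[foll,t=1,-]
e5 deliver 0→2: ·
e6 propose(2,'z'): 2[lead,t=1,z]
e7 deliver 2→1: 1[foll,t=1,z]
e8 deliver 1→2: ·
e9 timeout(0): 0[cand,t=2,-]
e10 deliver 0→1: 1[foll,t=2,z]
e11 deliver 1→0: 0[lead,t=2,-]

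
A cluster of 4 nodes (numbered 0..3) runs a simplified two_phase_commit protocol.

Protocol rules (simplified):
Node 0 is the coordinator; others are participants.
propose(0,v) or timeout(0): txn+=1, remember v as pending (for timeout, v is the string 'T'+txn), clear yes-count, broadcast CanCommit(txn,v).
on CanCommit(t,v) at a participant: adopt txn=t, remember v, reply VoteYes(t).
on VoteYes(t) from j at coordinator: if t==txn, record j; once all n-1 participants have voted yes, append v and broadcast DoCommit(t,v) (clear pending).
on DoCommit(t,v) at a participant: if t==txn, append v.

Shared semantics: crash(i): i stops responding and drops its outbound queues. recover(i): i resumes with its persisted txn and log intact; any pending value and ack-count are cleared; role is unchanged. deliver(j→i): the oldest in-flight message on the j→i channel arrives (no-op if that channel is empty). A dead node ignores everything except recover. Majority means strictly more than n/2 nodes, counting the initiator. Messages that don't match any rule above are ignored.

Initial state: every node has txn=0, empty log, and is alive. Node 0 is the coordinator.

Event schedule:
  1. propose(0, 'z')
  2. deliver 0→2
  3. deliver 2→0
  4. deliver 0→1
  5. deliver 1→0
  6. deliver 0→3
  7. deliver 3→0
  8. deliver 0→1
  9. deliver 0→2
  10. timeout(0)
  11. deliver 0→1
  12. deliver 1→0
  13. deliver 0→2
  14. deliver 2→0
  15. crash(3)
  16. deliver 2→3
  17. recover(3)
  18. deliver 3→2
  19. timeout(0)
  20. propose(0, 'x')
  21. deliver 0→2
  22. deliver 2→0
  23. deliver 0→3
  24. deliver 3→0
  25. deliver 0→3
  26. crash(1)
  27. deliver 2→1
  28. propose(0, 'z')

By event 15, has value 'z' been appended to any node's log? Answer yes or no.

yes

e1 propose(0,'z'): 0[coor,t=1,-]
e2 deliver 0→2: 2[part,t=1,-]
e3 deliver 2→0: ·
e4 deliver 0→1: 1[part,t=1,-]
e5 deliver 1→0: ·
e6 deliver 0→3: 3[part,t=1,-]
e7 deliver 3→0: 0[coor,t=1,z]
e8 deliver 0→1: 1[part,t=1,z]
e9 deliver 0→2: 2[part,t=1,z]
e10 timeout(0): 0[coor,t=2,z]
e11 deliver 0→1: 1[part,t=2,z]
e12 deliver 1→0: ·
e13 deliver 0→2: 2[part,t=2,z]
e14 deliver 2→0: ·
e15 crash(3): 3[✗part,t=1,-]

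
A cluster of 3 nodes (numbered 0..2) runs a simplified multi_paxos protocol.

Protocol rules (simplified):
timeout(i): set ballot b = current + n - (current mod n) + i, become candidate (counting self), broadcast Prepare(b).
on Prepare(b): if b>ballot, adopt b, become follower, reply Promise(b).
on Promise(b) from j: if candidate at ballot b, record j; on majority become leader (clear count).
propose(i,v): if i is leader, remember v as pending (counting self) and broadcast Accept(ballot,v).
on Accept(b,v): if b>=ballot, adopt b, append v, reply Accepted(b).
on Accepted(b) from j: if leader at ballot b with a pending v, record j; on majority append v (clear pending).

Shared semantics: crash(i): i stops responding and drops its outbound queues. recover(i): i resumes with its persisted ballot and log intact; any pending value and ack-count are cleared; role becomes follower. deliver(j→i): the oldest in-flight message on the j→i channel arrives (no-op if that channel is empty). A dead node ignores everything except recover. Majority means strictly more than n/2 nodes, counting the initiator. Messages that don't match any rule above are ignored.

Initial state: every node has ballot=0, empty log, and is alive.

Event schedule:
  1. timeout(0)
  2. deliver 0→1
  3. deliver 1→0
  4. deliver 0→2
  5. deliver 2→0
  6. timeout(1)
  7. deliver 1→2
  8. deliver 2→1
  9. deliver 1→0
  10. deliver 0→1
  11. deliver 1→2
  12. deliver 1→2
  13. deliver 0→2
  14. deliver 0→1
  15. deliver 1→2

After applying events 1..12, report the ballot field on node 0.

7

after 1 — timeout(0): n0:cand/b3/[-]
after 2 — deliver 0→1: n1:foll/b3/[-]
after 3 — deliver 1→0: n0:lead/b3/[-]
after 4 — deliver 0→2: n2:foll/b3/[-]
after 5 — deliver 2→0: ·
after 6 — timeout(1): n1:cand/b7/[-]
after 7 — deliver 1→2: n2:foll/b7/[-]
after 8 — deliver 2→1: n1:lead/b7/[-]
after 9 — deliver 1→0: n0:foll/b7/[-]
after 10 — deliver 0→1: ·
after 11 — deliver 1→2: ·
after 12 — deliver 1→2: ·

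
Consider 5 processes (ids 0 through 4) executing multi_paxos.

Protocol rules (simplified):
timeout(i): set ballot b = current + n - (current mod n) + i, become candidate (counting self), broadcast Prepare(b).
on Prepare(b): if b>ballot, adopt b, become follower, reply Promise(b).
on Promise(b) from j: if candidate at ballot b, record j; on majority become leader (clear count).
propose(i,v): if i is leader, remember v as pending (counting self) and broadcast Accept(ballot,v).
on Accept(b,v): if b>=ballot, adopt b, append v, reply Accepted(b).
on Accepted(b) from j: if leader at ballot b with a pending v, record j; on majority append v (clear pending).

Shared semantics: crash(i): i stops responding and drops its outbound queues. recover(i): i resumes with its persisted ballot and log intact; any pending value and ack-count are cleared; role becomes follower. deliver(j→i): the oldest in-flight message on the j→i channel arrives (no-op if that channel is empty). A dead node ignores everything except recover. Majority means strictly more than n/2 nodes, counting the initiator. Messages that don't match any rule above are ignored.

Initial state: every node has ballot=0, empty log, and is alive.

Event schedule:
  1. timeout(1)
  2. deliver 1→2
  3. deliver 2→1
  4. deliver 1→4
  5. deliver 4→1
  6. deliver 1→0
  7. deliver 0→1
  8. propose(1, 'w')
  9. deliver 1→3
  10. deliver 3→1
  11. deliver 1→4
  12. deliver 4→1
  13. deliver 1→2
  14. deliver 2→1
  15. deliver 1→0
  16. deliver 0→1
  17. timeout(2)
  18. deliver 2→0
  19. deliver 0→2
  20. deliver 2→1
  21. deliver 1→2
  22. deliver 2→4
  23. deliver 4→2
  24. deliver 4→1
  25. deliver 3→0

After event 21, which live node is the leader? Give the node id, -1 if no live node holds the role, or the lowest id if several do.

[1] timeout(1) → N1(cand b6 [-])
[2] deliver 1→2 → N2(foll b6 [-])
[3] deliver 2→1 → ∅
[4] deliver 1→4 → N4(foll b6 [-])
[5] deliver 4→1 → N1(lead b6 [-])
[6] deliver 1→0 → N0(foll b6 [-])
[7] deliver 0→1 → ∅
[8] propose(1,'w') → ∅
[9] deliver 1→3 → N3(foll b6 [-])
[10] deliver 3→1 → ∅
[11] deliver 1→4 → N4(foll b6 [w])
[12] deliver 4→1 → ∅
[13] deliver 1→2 → N2(foll b6 [w])
[14] deliver 2→1 → N1(lead b6 [w])
[15] deliver 1→0 → N0(foll b6 [w])
[16] deliver 0→1 → ∅
[17] timeout(2) → N2(cand b12 [w])
[18] deliver 2→0 → N0(foll b12 [w])
[19] deliver 0→2 → ∅
[20] deliver 2→1 → N1(foll b12 [w])
[21] deliver 1→2 → N2(lead b12 [w])

2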